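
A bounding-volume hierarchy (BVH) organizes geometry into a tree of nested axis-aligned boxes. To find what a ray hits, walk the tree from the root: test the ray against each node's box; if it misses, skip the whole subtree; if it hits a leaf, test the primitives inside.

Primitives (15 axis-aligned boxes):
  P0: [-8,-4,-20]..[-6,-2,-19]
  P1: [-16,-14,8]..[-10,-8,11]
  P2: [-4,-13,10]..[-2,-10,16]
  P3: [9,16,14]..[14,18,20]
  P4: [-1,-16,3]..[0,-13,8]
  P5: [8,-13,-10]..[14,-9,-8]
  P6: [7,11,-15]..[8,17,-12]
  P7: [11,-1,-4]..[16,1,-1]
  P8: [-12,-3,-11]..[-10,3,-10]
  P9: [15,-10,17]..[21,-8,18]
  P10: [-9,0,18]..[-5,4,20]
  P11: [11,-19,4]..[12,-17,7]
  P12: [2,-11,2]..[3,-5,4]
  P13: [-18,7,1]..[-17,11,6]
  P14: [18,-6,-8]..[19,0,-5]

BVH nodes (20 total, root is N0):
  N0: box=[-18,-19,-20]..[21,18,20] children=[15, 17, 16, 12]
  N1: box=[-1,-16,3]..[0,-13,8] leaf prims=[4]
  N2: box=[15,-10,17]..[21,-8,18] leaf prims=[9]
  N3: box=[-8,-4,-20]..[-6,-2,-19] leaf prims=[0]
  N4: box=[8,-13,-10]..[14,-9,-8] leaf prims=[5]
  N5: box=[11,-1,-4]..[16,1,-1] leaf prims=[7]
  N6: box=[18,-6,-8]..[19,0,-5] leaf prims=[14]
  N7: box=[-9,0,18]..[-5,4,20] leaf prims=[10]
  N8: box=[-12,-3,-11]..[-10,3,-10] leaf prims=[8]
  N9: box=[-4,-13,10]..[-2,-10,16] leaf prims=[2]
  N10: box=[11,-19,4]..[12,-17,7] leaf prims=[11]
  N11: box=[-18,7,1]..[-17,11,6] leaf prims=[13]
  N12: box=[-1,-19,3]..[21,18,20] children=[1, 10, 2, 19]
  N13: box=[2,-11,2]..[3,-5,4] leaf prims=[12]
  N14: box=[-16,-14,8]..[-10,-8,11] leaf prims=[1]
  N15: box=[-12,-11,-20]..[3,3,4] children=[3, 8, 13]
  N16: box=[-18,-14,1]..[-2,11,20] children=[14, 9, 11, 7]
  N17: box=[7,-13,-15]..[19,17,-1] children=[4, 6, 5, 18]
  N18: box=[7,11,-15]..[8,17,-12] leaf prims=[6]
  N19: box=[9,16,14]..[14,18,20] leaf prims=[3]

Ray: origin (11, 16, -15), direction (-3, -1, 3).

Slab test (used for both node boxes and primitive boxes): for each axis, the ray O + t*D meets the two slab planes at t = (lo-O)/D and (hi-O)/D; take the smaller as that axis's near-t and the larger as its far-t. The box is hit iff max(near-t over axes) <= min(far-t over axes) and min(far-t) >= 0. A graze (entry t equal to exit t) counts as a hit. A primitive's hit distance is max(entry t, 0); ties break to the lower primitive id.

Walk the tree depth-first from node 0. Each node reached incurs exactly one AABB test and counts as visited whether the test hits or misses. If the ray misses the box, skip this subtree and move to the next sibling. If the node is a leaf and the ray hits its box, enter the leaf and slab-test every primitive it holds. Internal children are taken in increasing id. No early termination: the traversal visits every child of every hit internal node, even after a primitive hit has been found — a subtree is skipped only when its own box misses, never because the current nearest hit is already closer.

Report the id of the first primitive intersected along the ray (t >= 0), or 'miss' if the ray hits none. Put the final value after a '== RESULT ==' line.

Trace the traversal:
N0 x:[-10/3,29/3] y:[-2,35] z:[-5/3,35/3] -> hit [-5/3,29/3], descend [12, 15, 16, 17]
  N12 x:[-10/3,4] y:[-2,35] z:[6,35/3] -> miss, prune
  N15 x:[8/3,23/3] y:[13,27] z:[-5/3,19/3] -> miss, prune
  N16 x:[13/3,29/3] y:[5,30] z:[16/3,35/3] -> hit [16/3,29/3], descend [7, 9, 11, 14]
    N7 x:[16/3,20/3] y:[12,16] z:[11,35/3] -> miss, prune
    N9 x:[13/3,5] y:[26,29] z:[25/3,31/3] -> miss, prune
    N11 x:[28/3,29/3] y:[5,9] z:[16/3,7] -> miss, prune
    N14 x:[7,9] y:[24,30] z:[23/3,26/3] -> miss, prune
  N17 x:[-8/3,4/3] y:[-1,29] z:[0,14/3] -> hit [0,4/3], descend [4, 5, 6, 18]
    N4 x:[-1,1] y:[25,29] z:[5/3,7/3] -> miss, prune
    N5 x:[-5/3,0] y:[15,17] z:[11/3,14/3] -> miss, prune
    N6 x:[-8/3,-7/3] y:[16,22] z:[7/3,10/3] -> miss, prune
    N18 x:[1,4/3] y:[-1,5] z:[0,1] -> hit [1,1] leaf, test {P6@t=1}

Summary -> nodes [0, 12, 15, 16, 7, 9, 11, 14, 17, 4, 5, 6, 18]; box-tests=13; leaf-entries=1; first=P6

== RESULT ==
6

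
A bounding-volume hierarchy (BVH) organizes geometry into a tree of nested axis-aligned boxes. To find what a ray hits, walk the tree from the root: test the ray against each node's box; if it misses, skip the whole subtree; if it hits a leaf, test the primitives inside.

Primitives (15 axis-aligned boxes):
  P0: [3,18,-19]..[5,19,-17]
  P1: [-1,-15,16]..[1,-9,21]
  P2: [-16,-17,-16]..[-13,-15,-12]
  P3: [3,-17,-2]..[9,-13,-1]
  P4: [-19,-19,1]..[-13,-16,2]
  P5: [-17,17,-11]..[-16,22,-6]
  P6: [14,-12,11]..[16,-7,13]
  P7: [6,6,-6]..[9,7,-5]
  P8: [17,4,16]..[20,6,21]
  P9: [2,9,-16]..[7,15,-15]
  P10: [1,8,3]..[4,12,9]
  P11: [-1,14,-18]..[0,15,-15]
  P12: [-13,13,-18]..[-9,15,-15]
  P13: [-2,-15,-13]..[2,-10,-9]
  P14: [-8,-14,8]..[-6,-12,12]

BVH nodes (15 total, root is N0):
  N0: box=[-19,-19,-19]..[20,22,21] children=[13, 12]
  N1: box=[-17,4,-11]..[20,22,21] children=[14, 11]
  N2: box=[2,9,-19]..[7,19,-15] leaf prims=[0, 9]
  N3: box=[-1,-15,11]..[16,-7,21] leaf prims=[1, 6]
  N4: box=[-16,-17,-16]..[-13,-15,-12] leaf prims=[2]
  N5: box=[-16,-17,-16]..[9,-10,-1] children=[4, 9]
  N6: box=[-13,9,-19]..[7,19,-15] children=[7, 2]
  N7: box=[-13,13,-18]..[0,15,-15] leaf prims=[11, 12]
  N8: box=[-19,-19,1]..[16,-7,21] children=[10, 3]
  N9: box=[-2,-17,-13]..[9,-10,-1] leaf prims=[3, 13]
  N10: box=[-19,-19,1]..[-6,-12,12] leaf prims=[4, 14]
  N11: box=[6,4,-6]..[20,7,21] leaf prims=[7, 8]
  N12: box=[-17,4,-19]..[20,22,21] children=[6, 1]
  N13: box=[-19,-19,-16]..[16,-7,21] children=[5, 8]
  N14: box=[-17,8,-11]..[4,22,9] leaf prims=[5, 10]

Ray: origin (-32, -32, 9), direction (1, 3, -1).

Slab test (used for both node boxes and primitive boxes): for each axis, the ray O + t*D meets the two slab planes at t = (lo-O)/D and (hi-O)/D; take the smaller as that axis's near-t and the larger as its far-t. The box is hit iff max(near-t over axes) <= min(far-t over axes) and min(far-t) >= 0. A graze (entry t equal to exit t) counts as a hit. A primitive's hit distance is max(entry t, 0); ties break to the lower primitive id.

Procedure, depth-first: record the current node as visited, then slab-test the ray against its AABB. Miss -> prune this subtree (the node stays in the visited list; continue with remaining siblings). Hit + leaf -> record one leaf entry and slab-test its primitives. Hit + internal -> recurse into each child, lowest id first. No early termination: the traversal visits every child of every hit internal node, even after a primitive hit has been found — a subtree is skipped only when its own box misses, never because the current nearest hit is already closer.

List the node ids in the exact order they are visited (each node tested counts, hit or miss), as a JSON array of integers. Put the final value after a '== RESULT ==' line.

Traverse from the root:
N0 x:[13,52] y:[13/3,18] z:[-12,28] -> hit [13,18], descend [12, 13]
  N12 x:[15,52] y:[12,18] z:[-12,28] -> hit [15,18], descend [1, 6]
    N1 x:[15,52] y:[12,18] z:[-12,20] -> hit [15,18], descend [11, 14]
      N11 x:[38,52] y:[12,13] z:[-12,15] -> miss, prune
      N14 x:[15,36] y:[40/3,18] z:[0,20] -> hit [15,18] leaf, test {P5(miss), P10(miss)}
    N6 x:[19,39] y:[41/3,17] z:[24,28] -> miss, prune
  N13 x:[13,48] y:[13/3,25/3] z:[-12,25] -> miss, prune

7 AABB tests over nodes [0, 12, 1, 11, 14, 6, 13]; 1 leaf entered; closest miss.

== RESULT ==
[0, 12, 1, 11, 14, 6, 13]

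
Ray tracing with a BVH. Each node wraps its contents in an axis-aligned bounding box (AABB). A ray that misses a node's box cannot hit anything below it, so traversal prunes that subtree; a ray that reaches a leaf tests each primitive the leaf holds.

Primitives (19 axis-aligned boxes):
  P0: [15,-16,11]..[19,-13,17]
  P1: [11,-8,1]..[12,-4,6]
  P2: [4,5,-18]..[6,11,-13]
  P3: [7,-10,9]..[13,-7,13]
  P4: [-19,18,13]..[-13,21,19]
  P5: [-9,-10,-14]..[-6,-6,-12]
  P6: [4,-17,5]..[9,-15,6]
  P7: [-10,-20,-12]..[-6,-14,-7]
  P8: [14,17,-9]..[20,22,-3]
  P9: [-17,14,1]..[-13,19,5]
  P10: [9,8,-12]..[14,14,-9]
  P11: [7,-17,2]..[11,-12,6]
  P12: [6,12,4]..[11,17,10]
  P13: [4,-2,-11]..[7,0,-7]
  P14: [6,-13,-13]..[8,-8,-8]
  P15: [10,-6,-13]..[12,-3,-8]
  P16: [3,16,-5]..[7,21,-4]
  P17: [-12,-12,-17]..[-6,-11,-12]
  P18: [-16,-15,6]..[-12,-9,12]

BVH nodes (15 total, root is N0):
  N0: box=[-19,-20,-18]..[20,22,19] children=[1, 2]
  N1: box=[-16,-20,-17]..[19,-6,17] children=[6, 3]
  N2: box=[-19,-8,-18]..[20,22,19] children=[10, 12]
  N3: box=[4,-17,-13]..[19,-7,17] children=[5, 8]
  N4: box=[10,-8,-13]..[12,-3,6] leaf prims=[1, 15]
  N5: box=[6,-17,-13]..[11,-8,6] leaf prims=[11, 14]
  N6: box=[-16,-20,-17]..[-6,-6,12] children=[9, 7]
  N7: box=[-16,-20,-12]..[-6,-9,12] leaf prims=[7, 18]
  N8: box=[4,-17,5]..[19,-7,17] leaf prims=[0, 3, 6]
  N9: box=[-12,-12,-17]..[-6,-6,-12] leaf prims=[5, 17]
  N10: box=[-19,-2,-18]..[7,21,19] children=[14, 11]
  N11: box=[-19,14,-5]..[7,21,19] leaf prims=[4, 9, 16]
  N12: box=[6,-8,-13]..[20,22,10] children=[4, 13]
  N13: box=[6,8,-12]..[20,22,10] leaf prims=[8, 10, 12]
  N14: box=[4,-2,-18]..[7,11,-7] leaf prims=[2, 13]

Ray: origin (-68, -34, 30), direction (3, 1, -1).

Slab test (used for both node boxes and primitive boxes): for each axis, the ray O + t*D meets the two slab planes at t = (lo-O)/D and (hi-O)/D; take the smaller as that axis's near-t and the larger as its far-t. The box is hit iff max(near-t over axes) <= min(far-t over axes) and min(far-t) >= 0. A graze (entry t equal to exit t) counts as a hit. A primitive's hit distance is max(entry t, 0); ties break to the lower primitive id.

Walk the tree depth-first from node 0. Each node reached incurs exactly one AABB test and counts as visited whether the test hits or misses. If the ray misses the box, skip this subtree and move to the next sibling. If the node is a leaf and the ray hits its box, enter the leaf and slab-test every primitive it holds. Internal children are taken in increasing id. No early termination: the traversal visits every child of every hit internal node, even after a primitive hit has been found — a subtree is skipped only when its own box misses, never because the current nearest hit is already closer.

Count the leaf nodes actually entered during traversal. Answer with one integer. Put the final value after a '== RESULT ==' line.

Walk:
N0 x:[49/3,88/3] y:[14,56] z:[11,48] -> hit [49/3,88/3], descend [1, 2]
  N1 x:[52/3,29] y:[14,28] z:[13,47] -> hit [52/3,28], descend [3, 6]
    N3 x:[24,29] y:[17,27] z:[13,43] -> hit [24,27], descend [5, 8]
      N5 x:[74/3,79/3] y:[17,26] z:[24,43] -> hit [74/3,26] leaf, test {P11(miss), P14(miss)}
      N8 x:[24,29] y:[17,27] z:[13,25] -> hit [24,25] leaf, test {P0(miss), P3(miss), P6(miss)}
    N6 x:[52/3,62/3] y:[14,28] z:[18,47] -> hit [18,62/3], descend [7, 9]
      N7 x:[52/3,62/3] y:[14,25] z:[18,42] -> hit [18,62/3] leaf, test {P7(miss), P18(miss)}
      N9 x:[56/3,62/3] y:[22,28] z:[42,47] -> miss, prune
  N2 x:[49/3,88/3] y:[26,56] z:[11,48] -> hit [26,88/3], descend [10, 12]
    N10 x:[49/3,25] y:[32,55] z:[11,48] -> miss, prune
    N12 x:[74/3,88/3] y:[26,56] z:[20,43] -> hit [26,88/3], descend [4, 13]
      N4 x:[26,80/3] y:[26,31] z:[24,43] -> hit [26,80/3] leaf, test {P1@t=79/3, P15(miss)}
      N13 x:[74/3,88/3] y:[42,56] z:[20,42] -> miss, prune

order=[0, 1, 3, 5, 8, 6, 7, 9, 2, 10, 12, 4, 13]  |boxes|=13  |leaves|=4  hit=P1

== RESULT ==
4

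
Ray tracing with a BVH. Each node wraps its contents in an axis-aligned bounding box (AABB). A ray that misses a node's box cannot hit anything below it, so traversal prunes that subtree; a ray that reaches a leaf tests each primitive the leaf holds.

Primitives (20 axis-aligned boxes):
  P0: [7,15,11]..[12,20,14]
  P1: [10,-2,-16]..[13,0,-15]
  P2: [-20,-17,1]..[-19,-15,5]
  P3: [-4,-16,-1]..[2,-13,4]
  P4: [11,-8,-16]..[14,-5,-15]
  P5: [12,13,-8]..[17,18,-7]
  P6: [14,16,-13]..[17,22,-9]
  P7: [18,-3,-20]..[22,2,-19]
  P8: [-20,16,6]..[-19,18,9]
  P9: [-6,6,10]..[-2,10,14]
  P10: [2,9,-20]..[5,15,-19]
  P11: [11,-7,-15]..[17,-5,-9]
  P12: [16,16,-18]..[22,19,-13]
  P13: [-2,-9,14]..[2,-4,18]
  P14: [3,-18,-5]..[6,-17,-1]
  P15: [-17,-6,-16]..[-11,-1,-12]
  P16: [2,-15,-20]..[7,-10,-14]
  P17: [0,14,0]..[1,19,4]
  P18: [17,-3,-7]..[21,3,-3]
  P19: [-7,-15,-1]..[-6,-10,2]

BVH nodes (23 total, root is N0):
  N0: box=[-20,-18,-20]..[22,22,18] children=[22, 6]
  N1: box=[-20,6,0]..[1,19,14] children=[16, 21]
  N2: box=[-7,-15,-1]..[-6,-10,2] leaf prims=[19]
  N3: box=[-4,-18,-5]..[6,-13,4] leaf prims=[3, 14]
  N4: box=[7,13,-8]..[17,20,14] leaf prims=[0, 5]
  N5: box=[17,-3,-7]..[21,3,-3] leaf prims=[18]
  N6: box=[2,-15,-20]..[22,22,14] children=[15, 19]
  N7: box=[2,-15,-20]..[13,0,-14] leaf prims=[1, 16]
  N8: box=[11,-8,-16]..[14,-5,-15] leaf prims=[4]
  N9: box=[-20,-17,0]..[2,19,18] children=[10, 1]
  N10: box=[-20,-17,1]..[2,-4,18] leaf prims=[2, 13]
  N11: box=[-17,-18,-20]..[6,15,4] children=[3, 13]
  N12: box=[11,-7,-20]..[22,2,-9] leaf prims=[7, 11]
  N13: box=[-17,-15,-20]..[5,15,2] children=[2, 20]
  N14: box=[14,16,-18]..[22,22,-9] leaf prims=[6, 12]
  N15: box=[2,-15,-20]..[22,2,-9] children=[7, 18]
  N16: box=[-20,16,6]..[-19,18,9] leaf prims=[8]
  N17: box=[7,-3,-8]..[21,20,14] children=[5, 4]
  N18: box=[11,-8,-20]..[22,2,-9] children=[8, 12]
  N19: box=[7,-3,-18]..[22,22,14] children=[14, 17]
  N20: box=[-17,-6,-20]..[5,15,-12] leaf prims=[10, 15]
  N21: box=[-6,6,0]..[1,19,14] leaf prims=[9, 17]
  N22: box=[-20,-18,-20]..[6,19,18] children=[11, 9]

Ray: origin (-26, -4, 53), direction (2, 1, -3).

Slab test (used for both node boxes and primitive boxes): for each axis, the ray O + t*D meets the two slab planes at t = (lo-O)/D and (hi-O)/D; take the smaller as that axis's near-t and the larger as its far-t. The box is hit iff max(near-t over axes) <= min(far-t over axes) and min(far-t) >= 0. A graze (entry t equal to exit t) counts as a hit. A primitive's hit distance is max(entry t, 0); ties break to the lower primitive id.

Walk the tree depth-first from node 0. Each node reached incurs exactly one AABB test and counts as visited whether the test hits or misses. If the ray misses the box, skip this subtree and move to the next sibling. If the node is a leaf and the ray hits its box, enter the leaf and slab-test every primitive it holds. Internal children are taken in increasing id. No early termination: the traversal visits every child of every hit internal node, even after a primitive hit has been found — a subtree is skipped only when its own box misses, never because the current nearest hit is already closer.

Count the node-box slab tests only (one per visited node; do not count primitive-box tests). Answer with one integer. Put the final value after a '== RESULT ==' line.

Walk:
N0 x:[3,24] y:[-14,26] z:[35/3,73/3] -> hit [35/3,24], descend [6, 22]
  N6 x:[14,24] y:[-11,26] z:[13,73/3] -> hit [14,24], descend [15, 19]
    N15 x:[14,24] y:[-11,6] z:[62/3,73/3] -> miss, prune
    N19 x:[33/2,24] y:[1,26] z:[13,71/3] -> hit [33/2,71/3], descend [14, 17]
      N14 x:[20,24] y:[20,26] z:[62/3,71/3] -> hit [62/3,71/3] leaf, test {P6@t=62/3, P12@t=22}
      N17 x:[33/2,47/2] y:[1,24] z:[13,61/3] -> hit [33/2,61/3], descend [4, 5]
        N4 x:[33/2,43/2] y:[17,24] z:[13,61/3] -> hit [17,61/3] leaf, test {P0(miss), P5@t=20}
        N5 x:[43/2,47/2] y:[1,7] z:[56/3,20] -> miss, prune
  N22 x:[3,16] y:[-14,23] z:[35/3,73/3] -> hit [35/3,16], descend [9, 11]
    N9 x:[3,14] y:[-13,23] z:[35/3,53/3] -> hit [35/3,14], descend [1, 10]
      N1 x:[3,27/2] y:[10,23] z:[13,53/3] -> hit [13,27/2], descend [16, 21]
        N16 x:[3,7/2] y:[20,22] z:[44/3,47/3] -> miss, prune
        N21 x:[10,27/2] y:[10,23] z:[13,53/3] -> hit [13,27/2] leaf, test {P9(miss), P17(miss)}
      N10 x:[3,14] y:[-13,0] z:[35/3,52/3] -> miss, prune
    N11 x:[9/2,16] y:[-14,19] z:[49/3,73/3] -> miss, prune

order=[0, 6, 15, 19, 14, 17, 4, 5, 22, 9, 1, 16, 21, 10, 11]  |boxes|=15  |leaves|=3  hit=P5

== RESULT ==
15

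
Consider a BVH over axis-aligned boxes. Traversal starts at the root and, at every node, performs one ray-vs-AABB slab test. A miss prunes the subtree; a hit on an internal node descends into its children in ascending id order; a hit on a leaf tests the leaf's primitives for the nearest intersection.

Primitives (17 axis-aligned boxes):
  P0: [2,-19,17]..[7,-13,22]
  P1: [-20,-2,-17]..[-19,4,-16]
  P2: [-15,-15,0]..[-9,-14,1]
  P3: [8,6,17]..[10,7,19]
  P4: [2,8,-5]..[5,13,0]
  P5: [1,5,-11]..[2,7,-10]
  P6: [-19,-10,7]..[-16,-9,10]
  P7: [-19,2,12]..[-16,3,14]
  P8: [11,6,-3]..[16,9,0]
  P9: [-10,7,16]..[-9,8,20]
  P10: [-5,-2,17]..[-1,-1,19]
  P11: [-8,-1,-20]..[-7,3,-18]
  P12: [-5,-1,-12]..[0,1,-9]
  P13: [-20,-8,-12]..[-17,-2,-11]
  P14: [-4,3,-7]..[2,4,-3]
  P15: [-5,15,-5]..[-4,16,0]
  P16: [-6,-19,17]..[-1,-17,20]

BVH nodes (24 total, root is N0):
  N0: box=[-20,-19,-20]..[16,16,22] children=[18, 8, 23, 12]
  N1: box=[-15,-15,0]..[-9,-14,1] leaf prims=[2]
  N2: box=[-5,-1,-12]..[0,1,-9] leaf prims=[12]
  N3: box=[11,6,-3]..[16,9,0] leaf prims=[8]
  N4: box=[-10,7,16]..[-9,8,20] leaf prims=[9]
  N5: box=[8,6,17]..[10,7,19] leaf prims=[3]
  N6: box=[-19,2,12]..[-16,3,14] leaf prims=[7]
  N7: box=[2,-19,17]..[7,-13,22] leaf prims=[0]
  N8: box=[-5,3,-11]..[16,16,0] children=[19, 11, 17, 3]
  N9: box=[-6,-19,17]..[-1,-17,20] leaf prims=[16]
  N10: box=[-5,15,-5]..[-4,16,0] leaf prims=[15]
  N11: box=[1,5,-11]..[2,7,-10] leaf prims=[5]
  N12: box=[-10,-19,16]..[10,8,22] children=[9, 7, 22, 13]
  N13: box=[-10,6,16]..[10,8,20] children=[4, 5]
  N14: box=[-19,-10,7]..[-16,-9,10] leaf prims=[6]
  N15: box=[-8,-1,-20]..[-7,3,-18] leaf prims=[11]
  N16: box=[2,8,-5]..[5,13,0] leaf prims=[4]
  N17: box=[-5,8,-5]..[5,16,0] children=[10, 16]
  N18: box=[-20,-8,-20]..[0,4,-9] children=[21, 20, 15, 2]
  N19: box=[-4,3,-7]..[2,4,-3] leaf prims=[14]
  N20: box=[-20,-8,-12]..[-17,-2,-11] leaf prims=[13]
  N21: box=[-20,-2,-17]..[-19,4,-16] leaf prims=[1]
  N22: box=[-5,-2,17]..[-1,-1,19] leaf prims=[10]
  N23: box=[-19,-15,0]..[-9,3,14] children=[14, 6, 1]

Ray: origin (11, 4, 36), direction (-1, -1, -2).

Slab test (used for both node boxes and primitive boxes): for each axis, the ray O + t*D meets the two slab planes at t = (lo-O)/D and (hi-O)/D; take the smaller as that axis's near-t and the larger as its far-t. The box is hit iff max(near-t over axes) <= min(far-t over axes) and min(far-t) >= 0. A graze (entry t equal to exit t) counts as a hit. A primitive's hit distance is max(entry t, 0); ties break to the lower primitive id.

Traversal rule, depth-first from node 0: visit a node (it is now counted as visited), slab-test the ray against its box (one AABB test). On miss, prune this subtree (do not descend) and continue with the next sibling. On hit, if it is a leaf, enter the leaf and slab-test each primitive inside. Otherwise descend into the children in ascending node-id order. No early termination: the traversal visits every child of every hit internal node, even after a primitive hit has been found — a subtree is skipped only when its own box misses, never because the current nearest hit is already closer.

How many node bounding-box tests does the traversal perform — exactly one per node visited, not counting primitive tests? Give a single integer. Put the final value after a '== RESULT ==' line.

Trace the traversal:
N0 x:[-5,31] y:[-12,23] z:[7,28] -> hit [7,23], descend [8, 12, 18, 23]
  N8 x:[-5,16] y:[-12,1] z:[18,47/2] -> miss, prune
  N12 x:[1,21] y:[-4,23] z:[7,10] -> hit [7,10], descend [7, 9, 13, 22]
    N7 x:[4,9] y:[17,23] z:[7,19/2] -> miss, prune
    N9 x:[12,17] y:[21,23] z:[8,19/2] -> miss, prune
    N13 x:[1,21] y:[-4,-2] z:[8,10] -> miss, prune
    N22 x:[12,16] y:[5,6] z:[17/2,19/2] -> miss, prune
  N18 x:[11,31] y:[0,12] z:[45/2,28] -> miss, prune
  N23 x:[20,30] y:[1,19] z:[11,18] -> miss, prune

Summary -> nodes [0, 8, 12, 7, 9, 13, 22, 18, 23]; box-tests=9; leaf-entries=0; first=miss

== RESULT ==
9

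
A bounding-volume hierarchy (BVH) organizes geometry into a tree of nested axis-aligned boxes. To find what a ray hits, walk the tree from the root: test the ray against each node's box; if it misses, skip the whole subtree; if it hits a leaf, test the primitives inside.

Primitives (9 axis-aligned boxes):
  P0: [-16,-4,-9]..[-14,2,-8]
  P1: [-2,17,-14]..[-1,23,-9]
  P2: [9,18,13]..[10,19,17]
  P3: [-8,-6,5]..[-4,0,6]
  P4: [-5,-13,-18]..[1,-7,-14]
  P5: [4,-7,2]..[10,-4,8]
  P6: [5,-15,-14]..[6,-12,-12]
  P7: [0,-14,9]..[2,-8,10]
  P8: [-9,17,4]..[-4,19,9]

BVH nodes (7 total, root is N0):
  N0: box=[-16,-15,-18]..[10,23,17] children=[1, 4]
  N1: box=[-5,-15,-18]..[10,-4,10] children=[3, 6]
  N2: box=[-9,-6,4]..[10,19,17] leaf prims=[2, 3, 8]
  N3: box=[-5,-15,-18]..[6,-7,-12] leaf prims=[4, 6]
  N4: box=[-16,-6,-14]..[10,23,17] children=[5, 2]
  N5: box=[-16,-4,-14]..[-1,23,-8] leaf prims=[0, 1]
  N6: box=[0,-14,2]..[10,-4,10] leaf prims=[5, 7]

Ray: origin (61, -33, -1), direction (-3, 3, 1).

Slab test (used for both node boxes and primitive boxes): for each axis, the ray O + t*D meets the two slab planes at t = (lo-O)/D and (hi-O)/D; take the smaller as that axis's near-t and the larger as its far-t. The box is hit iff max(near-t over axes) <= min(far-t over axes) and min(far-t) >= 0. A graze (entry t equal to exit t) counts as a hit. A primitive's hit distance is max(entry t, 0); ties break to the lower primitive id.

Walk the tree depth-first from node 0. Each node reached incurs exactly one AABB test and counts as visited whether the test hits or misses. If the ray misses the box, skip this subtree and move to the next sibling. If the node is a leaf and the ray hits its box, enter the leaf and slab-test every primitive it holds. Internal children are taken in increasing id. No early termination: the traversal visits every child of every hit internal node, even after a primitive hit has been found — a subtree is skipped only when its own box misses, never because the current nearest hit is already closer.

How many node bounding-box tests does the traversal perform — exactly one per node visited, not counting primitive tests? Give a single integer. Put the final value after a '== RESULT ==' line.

Walk:
N0 x:[17,77/3] y:[6,56/3] z:[-17,18] -> hit [17,18], descend [1, 4]
  N1 x:[17,22] y:[6,29/3] z:[-17,11] -> miss, prune
  N4 x:[17,77/3] y:[9,56/3] z:[-13,18] -> hit [17,18], descend [2, 5]
    N2 x:[17,70/3] y:[9,52/3] z:[5,18] -> hit [17,52/3] leaf, test {P2@t=17, P3(miss), P8(miss)}
    N5 x:[62/3,77/3] y:[29/3,56/3] z:[-13,-7] -> miss, prune

Visited [0, 1, 4, 2, 5]. Tests: 5 box, 1 leaf. Nearest: P2.

== RESULT ==
5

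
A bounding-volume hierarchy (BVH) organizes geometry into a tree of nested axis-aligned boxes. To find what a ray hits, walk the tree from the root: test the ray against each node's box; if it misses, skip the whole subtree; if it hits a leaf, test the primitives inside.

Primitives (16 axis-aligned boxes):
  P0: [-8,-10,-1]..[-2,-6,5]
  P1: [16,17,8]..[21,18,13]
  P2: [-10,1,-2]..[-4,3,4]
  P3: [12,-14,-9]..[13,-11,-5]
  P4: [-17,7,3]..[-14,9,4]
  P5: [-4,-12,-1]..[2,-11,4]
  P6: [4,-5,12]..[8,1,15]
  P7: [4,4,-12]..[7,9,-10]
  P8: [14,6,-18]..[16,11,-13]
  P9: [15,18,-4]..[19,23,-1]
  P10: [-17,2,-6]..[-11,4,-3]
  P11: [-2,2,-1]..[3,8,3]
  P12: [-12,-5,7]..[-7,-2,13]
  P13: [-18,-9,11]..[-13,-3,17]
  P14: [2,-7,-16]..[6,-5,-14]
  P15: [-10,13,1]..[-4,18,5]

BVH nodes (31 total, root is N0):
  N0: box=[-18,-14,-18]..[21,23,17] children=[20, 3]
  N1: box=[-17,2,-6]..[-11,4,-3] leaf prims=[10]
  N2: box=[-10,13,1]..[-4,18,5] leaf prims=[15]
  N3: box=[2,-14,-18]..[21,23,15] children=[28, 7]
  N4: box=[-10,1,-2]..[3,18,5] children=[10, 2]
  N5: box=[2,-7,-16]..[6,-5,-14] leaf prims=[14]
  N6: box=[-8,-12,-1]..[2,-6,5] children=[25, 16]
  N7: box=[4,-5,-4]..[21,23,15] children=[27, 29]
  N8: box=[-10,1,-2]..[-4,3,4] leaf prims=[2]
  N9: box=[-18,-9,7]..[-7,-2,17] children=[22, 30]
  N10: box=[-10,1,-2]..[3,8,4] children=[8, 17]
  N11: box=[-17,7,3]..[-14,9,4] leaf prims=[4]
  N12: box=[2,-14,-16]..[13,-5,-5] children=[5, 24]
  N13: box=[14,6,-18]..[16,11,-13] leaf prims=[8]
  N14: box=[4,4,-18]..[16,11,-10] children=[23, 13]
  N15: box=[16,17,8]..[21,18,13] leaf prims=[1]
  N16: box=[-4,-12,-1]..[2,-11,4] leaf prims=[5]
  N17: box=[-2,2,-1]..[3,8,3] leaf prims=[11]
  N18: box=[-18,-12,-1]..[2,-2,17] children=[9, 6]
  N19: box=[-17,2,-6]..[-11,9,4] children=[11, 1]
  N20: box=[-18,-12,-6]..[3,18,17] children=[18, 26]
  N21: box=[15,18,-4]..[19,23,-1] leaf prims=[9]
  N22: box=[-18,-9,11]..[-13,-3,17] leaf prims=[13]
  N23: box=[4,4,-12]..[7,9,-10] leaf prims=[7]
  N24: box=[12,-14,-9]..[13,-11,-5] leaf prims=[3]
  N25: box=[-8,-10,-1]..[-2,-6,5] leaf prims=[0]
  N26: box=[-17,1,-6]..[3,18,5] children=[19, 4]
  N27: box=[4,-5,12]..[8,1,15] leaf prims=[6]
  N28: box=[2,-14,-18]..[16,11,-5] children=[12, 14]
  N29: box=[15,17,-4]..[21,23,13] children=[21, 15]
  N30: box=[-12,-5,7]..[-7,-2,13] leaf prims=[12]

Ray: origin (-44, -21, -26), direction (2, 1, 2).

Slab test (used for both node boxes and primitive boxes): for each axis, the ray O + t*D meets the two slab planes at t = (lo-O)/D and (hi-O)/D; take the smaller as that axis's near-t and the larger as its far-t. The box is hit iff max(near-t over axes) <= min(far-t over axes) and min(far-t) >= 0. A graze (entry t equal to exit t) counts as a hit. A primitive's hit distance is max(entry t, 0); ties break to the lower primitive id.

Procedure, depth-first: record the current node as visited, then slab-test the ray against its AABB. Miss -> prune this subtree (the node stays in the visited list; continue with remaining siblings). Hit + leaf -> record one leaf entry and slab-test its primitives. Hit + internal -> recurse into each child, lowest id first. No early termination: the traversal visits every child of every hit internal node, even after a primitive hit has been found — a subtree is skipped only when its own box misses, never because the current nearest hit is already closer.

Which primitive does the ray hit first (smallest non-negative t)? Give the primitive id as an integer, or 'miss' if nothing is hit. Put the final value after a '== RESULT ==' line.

Trace the traversal:
N0 x:[13,65/2] y:[7,44] z:[4,43/2] -> hit [13,43/2], descend [3, 20]
  N3 x:[23,65/2] y:[7,44] z:[4,41/2] -> miss, prune
  N20 x:[13,47/2] y:[9,39] z:[10,43/2] -> hit [13,43/2], descend [18, 26]
    N18 x:[13,23] y:[9,19] z:[25/2,43/2] -> hit [13,19], descend [6, 9]
      N6 x:[18,23] y:[9,15] z:[25/2,31/2] -> miss, prune
      N9 x:[13,37/2] y:[12,19] z:[33/2,43/2] -> hit [33/2,37/2], descend [22, 30]
        N22 x:[13,31/2] y:[12,18] z:[37/2,43/2] -> miss, prune
        N30 x:[16,37/2] y:[16,19] z:[33/2,39/2] -> hit [33/2,37/2] leaf, test {P12@t=33/2}
    N26 x:[27/2,47/2] y:[22,39] z:[10,31/2] -> miss, prune

9 AABB tests over nodes [0, 3, 20, 18, 6, 9, 22, 30, 26]; 1 leaf entered; closest P12.

== RESULT ==
12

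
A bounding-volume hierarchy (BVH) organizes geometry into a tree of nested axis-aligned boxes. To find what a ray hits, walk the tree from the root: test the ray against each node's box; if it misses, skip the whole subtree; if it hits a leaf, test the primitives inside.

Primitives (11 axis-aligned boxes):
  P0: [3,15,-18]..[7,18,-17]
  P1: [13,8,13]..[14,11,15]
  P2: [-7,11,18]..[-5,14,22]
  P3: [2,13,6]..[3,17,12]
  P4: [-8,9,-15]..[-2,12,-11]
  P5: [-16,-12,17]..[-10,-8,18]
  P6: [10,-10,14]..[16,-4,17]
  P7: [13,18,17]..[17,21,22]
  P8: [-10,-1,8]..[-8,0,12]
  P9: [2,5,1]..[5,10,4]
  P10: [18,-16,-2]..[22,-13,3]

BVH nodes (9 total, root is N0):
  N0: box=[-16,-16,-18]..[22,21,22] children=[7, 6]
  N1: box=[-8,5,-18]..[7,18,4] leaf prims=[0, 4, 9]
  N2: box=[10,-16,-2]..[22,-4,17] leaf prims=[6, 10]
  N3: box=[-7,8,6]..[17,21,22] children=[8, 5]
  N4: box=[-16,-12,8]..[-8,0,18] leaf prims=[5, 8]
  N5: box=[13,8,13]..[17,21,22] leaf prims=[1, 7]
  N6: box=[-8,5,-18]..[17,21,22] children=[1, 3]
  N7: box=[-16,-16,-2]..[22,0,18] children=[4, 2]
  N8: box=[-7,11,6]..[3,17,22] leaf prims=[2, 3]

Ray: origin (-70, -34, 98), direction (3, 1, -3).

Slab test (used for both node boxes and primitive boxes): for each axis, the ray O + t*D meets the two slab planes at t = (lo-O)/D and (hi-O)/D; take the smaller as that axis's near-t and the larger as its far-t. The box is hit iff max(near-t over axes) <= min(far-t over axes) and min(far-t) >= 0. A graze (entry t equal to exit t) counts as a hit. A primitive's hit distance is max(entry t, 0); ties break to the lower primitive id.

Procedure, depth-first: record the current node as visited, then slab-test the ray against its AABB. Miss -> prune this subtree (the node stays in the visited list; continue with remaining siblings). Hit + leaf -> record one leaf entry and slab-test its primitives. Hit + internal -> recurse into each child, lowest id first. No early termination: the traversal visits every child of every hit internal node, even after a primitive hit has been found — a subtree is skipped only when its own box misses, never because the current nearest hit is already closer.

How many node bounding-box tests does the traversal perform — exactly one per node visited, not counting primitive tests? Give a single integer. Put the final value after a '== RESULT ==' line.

Walk:
N0 x:[18,92/3] y:[18,55] z:[76/3,116/3] -> hit [76/3,92/3], descend [6, 7]
  N6 x:[62/3,29] y:[39,55] z:[76/3,116/3] -> miss, prune
  N7 x:[18,92/3] y:[18,34] z:[80/3,100/3] -> hit [80/3,92/3], descend [2, 4]
    N2 x:[80/3,92/3] y:[18,30] z:[27,100/3] -> hit [27,30] leaf, test {P6@t=27, P10(miss)}
    N4 x:[18,62/3] y:[22,34] z:[80/3,30] -> miss, prune

5 AABB tests over nodes [0, 6, 7, 2, 4]; 1 leaf entered; closest P6.

== RESULT ==
5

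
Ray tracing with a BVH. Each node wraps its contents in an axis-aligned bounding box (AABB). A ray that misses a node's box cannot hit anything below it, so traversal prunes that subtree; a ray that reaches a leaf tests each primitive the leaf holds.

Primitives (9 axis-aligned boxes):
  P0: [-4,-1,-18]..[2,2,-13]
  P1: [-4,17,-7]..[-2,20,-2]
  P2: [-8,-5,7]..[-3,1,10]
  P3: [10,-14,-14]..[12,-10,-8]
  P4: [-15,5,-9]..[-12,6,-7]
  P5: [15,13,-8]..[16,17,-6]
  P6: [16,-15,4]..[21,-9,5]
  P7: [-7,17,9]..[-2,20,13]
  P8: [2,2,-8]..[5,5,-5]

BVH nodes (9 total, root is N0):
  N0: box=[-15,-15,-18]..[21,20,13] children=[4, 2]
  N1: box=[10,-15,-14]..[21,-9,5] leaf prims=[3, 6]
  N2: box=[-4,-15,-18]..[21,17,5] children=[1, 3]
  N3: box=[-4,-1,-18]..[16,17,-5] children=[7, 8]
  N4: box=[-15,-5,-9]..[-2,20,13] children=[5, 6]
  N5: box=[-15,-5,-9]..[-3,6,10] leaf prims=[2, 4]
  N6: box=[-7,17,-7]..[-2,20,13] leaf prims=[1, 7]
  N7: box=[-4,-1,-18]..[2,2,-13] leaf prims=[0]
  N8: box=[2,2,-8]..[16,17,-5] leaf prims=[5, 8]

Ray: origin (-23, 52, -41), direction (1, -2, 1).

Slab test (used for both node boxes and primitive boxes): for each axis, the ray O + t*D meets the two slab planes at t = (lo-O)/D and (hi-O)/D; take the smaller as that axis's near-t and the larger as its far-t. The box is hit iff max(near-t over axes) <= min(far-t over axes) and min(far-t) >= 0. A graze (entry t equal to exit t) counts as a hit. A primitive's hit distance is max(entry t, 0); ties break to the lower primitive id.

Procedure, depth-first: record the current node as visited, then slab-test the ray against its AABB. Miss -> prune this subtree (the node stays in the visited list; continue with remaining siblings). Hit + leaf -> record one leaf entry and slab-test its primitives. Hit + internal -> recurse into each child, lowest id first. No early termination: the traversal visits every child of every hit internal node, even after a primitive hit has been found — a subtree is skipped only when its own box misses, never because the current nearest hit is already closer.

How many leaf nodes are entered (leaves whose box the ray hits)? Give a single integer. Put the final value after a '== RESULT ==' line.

Traverse from the root:
N0 x:[8,44] y:[16,67/2] z:[23,54] -> hit [23,67/2], descend [2, 4]
  N2 x:[19,44] y:[35/2,67/2] z:[23,46] -> hit [23,67/2], descend [1, 3]
    N1 x:[33,44] y:[61/2,67/2] z:[27,46] -> hit [33,67/2] leaf, test {P3@t=33, P6(miss)}
    N3 x:[19,39] y:[35/2,53/2] z:[23,36] -> hit [23,53/2], descend [7, 8]
      N7 x:[19,25] y:[25,53/2] z:[23,28] -> hit [25,25] leaf, test {P0@t=25}
      N8 x:[25,39] y:[35/2,25] z:[33,36] -> miss, prune
  N4 x:[8,21] y:[16,57/2] z:[32,54] -> miss, prune

Visited [0, 2, 1, 3, 7, 8, 4]. Tests: 7 box, 2 leaf. Nearest: P0.

== RESULT ==
2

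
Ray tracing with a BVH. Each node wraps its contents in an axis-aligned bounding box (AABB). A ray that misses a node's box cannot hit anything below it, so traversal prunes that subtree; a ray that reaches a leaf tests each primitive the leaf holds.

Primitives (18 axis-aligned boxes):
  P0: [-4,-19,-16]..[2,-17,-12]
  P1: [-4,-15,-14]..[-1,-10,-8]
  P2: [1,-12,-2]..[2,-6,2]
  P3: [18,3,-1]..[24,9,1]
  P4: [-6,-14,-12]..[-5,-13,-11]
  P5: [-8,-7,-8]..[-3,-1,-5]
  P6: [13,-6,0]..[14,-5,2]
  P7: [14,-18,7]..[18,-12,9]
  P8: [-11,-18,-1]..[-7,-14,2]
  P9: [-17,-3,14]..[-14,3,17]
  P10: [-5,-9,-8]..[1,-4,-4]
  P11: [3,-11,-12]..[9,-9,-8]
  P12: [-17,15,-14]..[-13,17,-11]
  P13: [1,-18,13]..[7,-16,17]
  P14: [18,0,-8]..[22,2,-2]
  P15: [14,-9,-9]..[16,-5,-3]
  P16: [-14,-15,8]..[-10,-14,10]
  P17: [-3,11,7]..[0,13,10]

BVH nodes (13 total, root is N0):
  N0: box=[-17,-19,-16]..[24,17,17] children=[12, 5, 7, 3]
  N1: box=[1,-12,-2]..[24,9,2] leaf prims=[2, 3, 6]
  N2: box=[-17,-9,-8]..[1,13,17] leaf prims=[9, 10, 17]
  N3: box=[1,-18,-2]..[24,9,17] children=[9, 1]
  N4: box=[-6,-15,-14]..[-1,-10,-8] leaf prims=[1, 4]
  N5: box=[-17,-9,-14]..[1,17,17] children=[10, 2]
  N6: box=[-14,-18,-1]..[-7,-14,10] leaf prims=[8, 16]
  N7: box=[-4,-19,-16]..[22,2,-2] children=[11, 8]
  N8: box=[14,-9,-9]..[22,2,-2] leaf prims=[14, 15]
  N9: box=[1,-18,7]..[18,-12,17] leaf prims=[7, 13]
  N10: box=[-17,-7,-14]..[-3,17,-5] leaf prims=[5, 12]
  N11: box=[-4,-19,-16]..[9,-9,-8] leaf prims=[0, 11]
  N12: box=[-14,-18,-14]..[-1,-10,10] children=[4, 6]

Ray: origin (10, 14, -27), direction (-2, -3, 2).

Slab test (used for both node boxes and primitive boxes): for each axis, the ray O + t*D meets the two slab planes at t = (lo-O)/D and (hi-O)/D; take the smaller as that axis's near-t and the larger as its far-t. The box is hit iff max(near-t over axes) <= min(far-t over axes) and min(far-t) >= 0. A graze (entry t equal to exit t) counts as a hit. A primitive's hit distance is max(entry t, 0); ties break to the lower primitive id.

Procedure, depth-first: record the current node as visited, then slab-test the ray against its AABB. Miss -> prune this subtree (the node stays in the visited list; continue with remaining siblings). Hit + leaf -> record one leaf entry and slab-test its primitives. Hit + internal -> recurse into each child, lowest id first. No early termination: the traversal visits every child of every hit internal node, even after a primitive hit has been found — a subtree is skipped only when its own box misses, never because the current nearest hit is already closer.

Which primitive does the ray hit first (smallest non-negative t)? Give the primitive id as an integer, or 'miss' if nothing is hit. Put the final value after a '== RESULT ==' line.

Trace the traversal:
N0 x:[-7,27/2] y:[-1,11] z:[11/2,22] -> hit [11/2,11], descend [3, 5, 7, 12]
  N3 x:[-7,9/2] y:[5/3,32/3] z:[25/2,22] -> miss, prune
  N5 x:[9/2,27/2] y:[-1,23/3] z:[13/2,22] -> hit [13/2,23/3], descend [2, 10]
    N2 x:[9/2,27/2] y:[1/3,23/3] z:[19/2,22] -> miss, prune
    N10 x:[13/2,27/2] y:[-1,7] z:[13/2,11] -> hit [13/2,7] leaf, test {P5(miss), P12(miss)}
  N7 x:[-6,7] y:[4,11] z:[11/2,25/2] -> hit [11/2,7], descend [8, 11]
    N8 x:[-6,-2] y:[4,23/3] z:[9,25/2] -> miss, prune
    N11 x:[1/2,7] y:[23/3,11] z:[11/2,19/2] -> miss, prune
  N12 x:[11/2,12] y:[8,32/3] z:[13/2,37/2] -> hit [8,32/3], descend [4, 6]
    N4 x:[11/2,8] y:[8,29/3] z:[13/2,19/2] -> hit [8,8] leaf, test {P1(miss), P4(miss)}
    N6 x:[17/2,12] y:[28/3,32/3] z:[13,37/2] -> miss, prune

11 AABB tests over nodes [0, 3, 5, 2, 10, 7, 8, 11, 12, 4, 6]; 2 leaves entered; closest miss.

== RESULT ==
miss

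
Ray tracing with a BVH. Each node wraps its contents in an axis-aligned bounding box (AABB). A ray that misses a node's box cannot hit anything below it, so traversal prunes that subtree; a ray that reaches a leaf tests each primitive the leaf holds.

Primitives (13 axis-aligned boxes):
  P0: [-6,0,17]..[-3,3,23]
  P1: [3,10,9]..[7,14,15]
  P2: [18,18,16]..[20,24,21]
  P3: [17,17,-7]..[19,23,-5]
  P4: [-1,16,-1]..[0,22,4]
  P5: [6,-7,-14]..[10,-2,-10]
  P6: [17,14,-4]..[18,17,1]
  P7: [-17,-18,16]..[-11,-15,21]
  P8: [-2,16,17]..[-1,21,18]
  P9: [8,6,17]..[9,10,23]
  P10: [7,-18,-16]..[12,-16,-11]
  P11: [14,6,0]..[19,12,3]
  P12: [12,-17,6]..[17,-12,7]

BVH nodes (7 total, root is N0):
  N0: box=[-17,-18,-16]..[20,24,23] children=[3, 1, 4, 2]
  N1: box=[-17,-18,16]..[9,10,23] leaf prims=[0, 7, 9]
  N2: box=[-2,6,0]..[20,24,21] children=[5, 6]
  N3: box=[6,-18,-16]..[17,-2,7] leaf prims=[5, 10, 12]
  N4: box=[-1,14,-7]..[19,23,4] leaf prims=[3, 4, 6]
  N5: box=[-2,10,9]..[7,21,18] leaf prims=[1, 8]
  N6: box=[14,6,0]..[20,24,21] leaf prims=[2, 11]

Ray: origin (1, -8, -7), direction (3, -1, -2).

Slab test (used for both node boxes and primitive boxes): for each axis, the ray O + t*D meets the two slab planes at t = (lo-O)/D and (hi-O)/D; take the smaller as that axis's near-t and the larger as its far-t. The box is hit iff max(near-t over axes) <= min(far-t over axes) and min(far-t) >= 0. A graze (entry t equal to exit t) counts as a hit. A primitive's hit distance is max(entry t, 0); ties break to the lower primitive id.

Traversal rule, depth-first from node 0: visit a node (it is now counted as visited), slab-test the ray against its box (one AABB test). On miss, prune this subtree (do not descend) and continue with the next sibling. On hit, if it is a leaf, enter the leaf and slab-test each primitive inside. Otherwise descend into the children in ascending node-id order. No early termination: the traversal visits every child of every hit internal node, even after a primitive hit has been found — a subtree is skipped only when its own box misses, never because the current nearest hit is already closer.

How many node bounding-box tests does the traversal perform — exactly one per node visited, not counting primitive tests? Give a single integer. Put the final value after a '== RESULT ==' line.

Traverse from the root:
N0 x:[-6,19/3] y:[-32,10] z:[-15,9/2] -> hit [-6,9/2], descend [1, 2, 3, 4]
  N1 x:[-6,8/3] y:[-18,10] z:[-15,-23/2] -> miss, prune
  N2 x:[-1,19/3] y:[-32,-14] z:[-14,-7/2] -> miss, prune
  N3 x:[5/3,16/3] y:[-6,10] z:[-7,9/2] -> hit [5/3,9/2] leaf, test {P5(miss), P10(miss), P12(miss)}
  N4 x:[-2/3,6] y:[-31,-22] z:[-11/2,0] -> miss, prune

Visited [0, 1, 2, 3, 4]. Tests: 5 box, 1 leaf. Nearest: miss.

== RESULT ==
5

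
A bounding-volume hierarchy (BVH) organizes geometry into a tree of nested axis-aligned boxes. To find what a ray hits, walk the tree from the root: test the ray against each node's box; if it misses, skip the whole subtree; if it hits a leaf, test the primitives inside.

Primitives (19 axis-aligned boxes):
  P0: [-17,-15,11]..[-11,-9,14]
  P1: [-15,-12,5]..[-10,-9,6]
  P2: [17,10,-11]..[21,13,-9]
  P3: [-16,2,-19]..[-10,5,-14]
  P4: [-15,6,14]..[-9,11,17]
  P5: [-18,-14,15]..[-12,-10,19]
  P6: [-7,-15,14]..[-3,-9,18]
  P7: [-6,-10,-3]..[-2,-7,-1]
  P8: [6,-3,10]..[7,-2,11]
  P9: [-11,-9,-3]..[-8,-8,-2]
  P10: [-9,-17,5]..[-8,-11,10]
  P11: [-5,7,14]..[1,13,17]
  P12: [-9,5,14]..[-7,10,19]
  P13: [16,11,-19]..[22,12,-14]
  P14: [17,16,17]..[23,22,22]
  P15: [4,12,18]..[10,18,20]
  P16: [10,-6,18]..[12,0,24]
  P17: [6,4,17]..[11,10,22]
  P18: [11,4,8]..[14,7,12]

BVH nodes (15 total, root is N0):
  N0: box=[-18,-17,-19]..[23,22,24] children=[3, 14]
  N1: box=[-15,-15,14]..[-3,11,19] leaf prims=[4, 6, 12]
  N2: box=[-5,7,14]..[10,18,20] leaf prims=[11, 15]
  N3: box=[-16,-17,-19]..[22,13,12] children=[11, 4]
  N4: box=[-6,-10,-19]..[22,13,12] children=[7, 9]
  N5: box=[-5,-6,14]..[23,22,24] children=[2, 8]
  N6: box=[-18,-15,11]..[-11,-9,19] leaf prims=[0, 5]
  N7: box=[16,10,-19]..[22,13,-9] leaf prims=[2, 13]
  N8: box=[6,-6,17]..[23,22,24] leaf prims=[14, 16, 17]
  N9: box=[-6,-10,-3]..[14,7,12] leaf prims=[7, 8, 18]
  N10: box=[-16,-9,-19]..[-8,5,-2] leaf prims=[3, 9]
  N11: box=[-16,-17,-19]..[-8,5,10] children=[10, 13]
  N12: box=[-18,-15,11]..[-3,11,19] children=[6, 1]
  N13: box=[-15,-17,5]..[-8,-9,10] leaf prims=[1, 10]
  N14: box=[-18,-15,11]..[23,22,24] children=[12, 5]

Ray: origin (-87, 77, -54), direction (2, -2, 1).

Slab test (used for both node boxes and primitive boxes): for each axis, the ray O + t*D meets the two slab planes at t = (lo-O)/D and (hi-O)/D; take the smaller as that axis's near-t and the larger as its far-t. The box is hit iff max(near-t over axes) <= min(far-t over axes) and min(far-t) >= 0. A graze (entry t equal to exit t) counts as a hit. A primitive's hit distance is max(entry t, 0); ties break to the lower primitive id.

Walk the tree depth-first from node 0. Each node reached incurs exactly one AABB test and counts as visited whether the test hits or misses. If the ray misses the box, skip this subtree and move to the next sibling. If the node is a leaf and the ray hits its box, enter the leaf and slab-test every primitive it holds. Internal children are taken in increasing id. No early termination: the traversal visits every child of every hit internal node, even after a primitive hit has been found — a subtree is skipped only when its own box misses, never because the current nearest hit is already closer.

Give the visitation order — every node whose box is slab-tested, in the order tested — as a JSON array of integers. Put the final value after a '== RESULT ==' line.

Trace the traversal:
N0 x:[69/2,55] y:[55/2,47] z:[35,78] -> hit [35,47], descend [3, 14]
  N3 x:[71/2,109/2] y:[32,47] z:[35,66] -> hit [71/2,47], descend [4, 11]
    N4 x:[81/2,109/2] y:[32,87/2] z:[35,66] -> hit [81/2,87/2], descend [7, 9]
      N7 x:[103/2,109/2] y:[32,67/2] z:[35,45] -> miss, prune
      N9 x:[81/2,101/2] y:[35,87/2] z:[51,66] -> miss, prune
    N11 x:[71/2,79/2] y:[36,47] z:[35,64] -> hit [36,79/2], descend [10, 13]
      N10 x:[71/2,79/2] y:[36,43] z:[35,52] -> hit [36,79/2] leaf, test {P3@t=36, P9(miss)}
      N13 x:[36,79/2] y:[43,47] z:[59,64] -> miss, prune
  N14 x:[69/2,55] y:[55/2,46] z:[65,78] -> miss, prune

Visited [0, 3, 4, 7, 9, 11, 10, 13, 14]. Tests: 9 box, 1 leaf. Nearest: P3.

== RESULT ==
[0, 3, 4, 7, 9, 11, 10, 13, 14]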